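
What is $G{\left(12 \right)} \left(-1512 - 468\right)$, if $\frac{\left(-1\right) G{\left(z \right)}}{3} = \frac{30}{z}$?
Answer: $14850$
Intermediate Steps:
$G{\left(z \right)} = - \frac{90}{z}$ ($G{\left(z \right)} = - 3 \frac{30}{z} = - \frac{90}{z}$)
$G{\left(12 \right)} \left(-1512 - 468\right) = - \frac{90}{12} \left(-1512 - 468\right) = \left(-90\right) \frac{1}{12} \left(-1980\right) = \left(- \frac{15}{2}\right) \left(-1980\right) = 14850$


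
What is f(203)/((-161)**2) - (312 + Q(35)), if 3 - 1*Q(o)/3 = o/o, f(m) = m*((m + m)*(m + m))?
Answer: 514670/529 ≈ 972.91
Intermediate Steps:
f(m) = 4*m**3 (f(m) = m*((2*m)*(2*m)) = m*(4*m**2) = 4*m**3)
Q(o) = 6 (Q(o) = 9 - 3*o/o = 9 - 3*1 = 9 - 3 = 6)
f(203)/((-161)**2) - (312 + Q(35)) = (4*203**3)/((-161)**2) - (312 + 6) = (4*8365427)/25921 - 1*318 = 33461708*(1/25921) - 318 = 682892/529 - 318 = 514670/529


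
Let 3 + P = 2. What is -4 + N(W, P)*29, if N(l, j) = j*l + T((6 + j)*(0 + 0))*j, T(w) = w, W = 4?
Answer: -120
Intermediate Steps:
P = -1 (P = -3 + 2 = -1)
N(l, j) = j*l (N(l, j) = j*l + ((6 + j)*(0 + 0))*j = j*l + ((6 + j)*0)*j = j*l + 0*j = j*l + 0 = j*l)
-4 + N(W, P)*29 = -4 - 1*4*29 = -4 - 4*29 = -4 - 116 = -120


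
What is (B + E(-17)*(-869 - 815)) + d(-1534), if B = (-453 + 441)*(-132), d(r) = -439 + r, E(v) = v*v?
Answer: -487065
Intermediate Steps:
E(v) = v²
B = 1584 (B = -12*(-132) = 1584)
(B + E(-17)*(-869 - 815)) + d(-1534) = (1584 + (-17)²*(-869 - 815)) + (-439 - 1534) = (1584 + 289*(-1684)) - 1973 = (1584 - 486676) - 1973 = -485092 - 1973 = -487065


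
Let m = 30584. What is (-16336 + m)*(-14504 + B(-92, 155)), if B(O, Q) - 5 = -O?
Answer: -205270936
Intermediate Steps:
B(O, Q) = 5 - O
(-16336 + m)*(-14504 + B(-92, 155)) = (-16336 + 30584)*(-14504 + (5 - 1*(-92))) = 14248*(-14504 + (5 + 92)) = 14248*(-14504 + 97) = 14248*(-14407) = -205270936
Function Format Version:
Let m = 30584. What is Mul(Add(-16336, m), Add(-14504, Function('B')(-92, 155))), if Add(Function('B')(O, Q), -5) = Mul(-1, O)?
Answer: -205270936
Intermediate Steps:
Function('B')(O, Q) = Add(5, Mul(-1, O))
Mul(Add(-16336, m), Add(-14504, Function('B')(-92, 155))) = Mul(Add(-16336, 30584), Add(-14504, Add(5, Mul(-1, -92)))) = Mul(14248, Add(-14504, Add(5, 92))) = Mul(14248, Add(-14504, 97)) = Mul(14248, -14407) = -205270936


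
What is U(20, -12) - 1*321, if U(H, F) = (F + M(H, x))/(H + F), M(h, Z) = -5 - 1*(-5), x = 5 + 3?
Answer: -645/2 ≈ -322.50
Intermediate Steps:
x = 8
M(h, Z) = 0 (M(h, Z) = -5 + 5 = 0)
U(H, F) = F/(F + H) (U(H, F) = (F + 0)/(H + F) = F/(F + H))
U(20, -12) - 1*321 = -12/(-12 + 20) - 1*321 = -12/8 - 321 = -12*⅛ - 321 = -3/2 - 321 = -645/2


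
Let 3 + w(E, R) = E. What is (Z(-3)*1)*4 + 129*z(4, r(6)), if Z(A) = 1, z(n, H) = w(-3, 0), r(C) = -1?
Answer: -770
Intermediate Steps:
w(E, R) = -3 + E
z(n, H) = -6 (z(n, H) = -3 - 3 = -6)
(Z(-3)*1)*4 + 129*z(4, r(6)) = (1*1)*4 + 129*(-6) = 1*4 - 774 = 4 - 774 = -770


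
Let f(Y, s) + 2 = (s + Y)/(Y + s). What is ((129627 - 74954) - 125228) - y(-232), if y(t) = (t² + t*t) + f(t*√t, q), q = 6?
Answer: -178202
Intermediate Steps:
f(Y, s) = -1 (f(Y, s) = -2 + (s + Y)/(Y + s) = -2 + (Y + s)/(Y + s) = -2 + 1 = -1)
y(t) = -1 + 2*t² (y(t) = (t² + t*t) - 1 = (t² + t²) - 1 = 2*t² - 1 = -1 + 2*t²)
((129627 - 74954) - 125228) - y(-232) = ((129627 - 74954) - 125228) - (-1 + 2*(-232)²) = (54673 - 125228) - (-1 + 2*53824) = -70555 - (-1 + 107648) = -70555 - 1*107647 = -70555 - 107647 = -178202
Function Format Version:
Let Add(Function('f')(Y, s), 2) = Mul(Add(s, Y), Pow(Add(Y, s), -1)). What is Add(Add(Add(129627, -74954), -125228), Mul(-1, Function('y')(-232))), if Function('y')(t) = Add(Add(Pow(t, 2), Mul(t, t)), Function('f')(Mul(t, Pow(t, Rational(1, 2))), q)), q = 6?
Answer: -178202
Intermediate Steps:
Function('f')(Y, s) = -1 (Function('f')(Y, s) = Add(-2, Mul(Add(s, Y), Pow(Add(Y, s), -1))) = Add(-2, Mul(Add(Y, s), Pow(Add(Y, s), -1))) = Add(-2, 1) = -1)
Function('y')(t) = Add(-1, Mul(2, Pow(t, 2))) (Function('y')(t) = Add(Add(Pow(t, 2), Mul(t, t)), -1) = Add(Add(Pow(t, 2), Pow(t, 2)), -1) = Add(Mul(2, Pow(t, 2)), -1) = Add(-1, Mul(2, Pow(t, 2))))
Add(Add(Add(129627, -74954), -125228), Mul(-1, Function('y')(-232))) = Add(Add(Add(129627, -74954), -125228), Mul(-1, Add(-1, Mul(2, Pow(-232, 2))))) = Add(Add(54673, -125228), Mul(-1, Add(-1, Mul(2, 53824)))) = Add(-70555, Mul(-1, Add(-1, 107648))) = Add(-70555, Mul(-1, 107647)) = Add(-70555, -107647) = -178202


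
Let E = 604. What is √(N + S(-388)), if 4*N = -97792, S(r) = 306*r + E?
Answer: 218*I*√3 ≈ 377.59*I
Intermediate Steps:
S(r) = 604 + 306*r (S(r) = 306*r + 604 = 604 + 306*r)
N = -24448 (N = (¼)*(-97792) = -24448)
√(N + S(-388)) = √(-24448 + (604 + 306*(-388))) = √(-24448 + (604 - 118728)) = √(-24448 - 118124) = √(-142572) = 218*I*√3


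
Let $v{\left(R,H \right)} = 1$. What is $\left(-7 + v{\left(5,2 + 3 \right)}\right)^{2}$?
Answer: $36$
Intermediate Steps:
$\left(-7 + v{\left(5,2 + 3 \right)}\right)^{2} = \left(-7 + 1\right)^{2} = \left(-6\right)^{2} = 36$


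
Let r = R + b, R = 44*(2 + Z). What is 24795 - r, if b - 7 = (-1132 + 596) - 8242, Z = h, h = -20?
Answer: 34358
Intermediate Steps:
Z = -20
R = -792 (R = 44*(2 - 20) = 44*(-18) = -792)
b = -8771 (b = 7 + ((-1132 + 596) - 8242) = 7 + (-536 - 8242) = 7 - 8778 = -8771)
r = -9563 (r = -792 - 8771 = -9563)
24795 - r = 24795 - 1*(-9563) = 24795 + 9563 = 34358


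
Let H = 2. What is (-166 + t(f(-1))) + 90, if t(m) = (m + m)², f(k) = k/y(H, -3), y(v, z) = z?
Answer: -680/9 ≈ -75.556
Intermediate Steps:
f(k) = -k/3 (f(k) = k/(-3) = k*(-⅓) = -k/3)
t(m) = 4*m² (t(m) = (2*m)² = 4*m²)
(-166 + t(f(-1))) + 90 = (-166 + 4*(-⅓*(-1))²) + 90 = (-166 + 4*(⅓)²) + 90 = (-166 + 4*(⅑)) + 90 = (-166 + 4/9) + 90 = -1490/9 + 90 = -680/9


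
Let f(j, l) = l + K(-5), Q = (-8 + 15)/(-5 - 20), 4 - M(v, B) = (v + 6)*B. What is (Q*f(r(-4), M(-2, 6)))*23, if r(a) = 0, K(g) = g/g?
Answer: 3059/25 ≈ 122.36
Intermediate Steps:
M(v, B) = 4 - B*(6 + v) (M(v, B) = 4 - (v + 6)*B = 4 - (6 + v)*B = 4 - B*(6 + v))
K(g) = 1
Q = -7/25 (Q = 7/(-25) = 7*(-1/25) = -7/25 ≈ -0.28000)
f(j, l) = 1 + l (f(j, l) = l + 1 = 1 + l)
(Q*f(r(-4), M(-2, 6)))*23 = -7*(1 + (4 - 6*6 - 1*6*(-2)))/25*23 = -7*(1 + (4 - 36 + 12))/25*23 = -7*(1 - 20)/25*23 = -7/25*(-19)*23 = (133/25)*23 = 3059/25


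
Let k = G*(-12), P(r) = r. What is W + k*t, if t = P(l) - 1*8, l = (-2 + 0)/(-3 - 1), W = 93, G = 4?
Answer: 453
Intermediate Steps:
l = ½ (l = -2/(-4) = -2*(-¼) = ½ ≈ 0.50000)
k = -48 (k = 4*(-12) = -48)
t = -15/2 (t = ½ - 1*8 = ½ - 8 = -15/2 ≈ -7.5000)
W + k*t = 93 - 48*(-15/2) = 93 + 360 = 453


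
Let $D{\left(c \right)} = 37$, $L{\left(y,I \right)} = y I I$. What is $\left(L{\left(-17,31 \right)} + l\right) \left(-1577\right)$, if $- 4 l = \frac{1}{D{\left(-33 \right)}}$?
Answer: $\frac{3812992029}{148} \approx 2.5763 \cdot 10^{7}$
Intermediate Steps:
$L{\left(y,I \right)} = y I^{2}$
$l = - \frac{1}{148}$ ($l = - \frac{1}{4 \cdot 37} = \left(- \frac{1}{4}\right) \frac{1}{37} = - \frac{1}{148} \approx -0.0067568$)
$\left(L{\left(-17,31 \right)} + l\right) \left(-1577\right) = \left(- 17 \cdot 31^{2} - \frac{1}{148}\right) \left(-1577\right) = \left(\left(-17\right) 961 - \frac{1}{148}\right) \left(-1577\right) = \left(-16337 - \frac{1}{148}\right) \left(-1577\right) = \left(- \frac{2417877}{148}\right) \left(-1577\right) = \frac{3812992029}{148}$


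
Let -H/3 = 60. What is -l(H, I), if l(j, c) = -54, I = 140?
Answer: 54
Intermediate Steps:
H = -180 (H = -3*60 = -180)
-l(H, I) = -1*(-54) = 54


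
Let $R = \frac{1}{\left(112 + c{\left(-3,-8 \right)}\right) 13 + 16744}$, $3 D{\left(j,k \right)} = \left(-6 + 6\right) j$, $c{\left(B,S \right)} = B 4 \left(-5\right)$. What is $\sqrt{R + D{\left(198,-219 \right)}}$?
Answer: $\frac{\sqrt{4745}}{9490} \approx 0.0072586$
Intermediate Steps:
$c{\left(B,S \right)} = - 20 B$ ($c{\left(B,S \right)} = 4 B \left(-5\right) = - 20 B$)
$D{\left(j,k \right)} = 0$ ($D{\left(j,k \right)} = \frac{\left(-6 + 6\right) j}{3} = \frac{0 j}{3} = \frac{1}{3} \cdot 0 = 0$)
$R = \frac{1}{18980}$ ($R = \frac{1}{\left(112 - -60\right) 13 + 16744} = \frac{1}{\left(112 + 60\right) 13 + 16744} = \frac{1}{172 \cdot 13 + 16744} = \frac{1}{2236 + 16744} = \frac{1}{18980} \approx 5.2687 \cdot 10^{-5}$)
$\sqrt{R + D{\left(198,-219 \right)}} = \sqrt{\frac{1}{18980} + 0} = \sqrt{\frac{1}{18980}} = \frac{\sqrt{4745}}{9490}$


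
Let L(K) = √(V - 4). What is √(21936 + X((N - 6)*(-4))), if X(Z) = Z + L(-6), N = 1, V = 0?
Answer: √(21956 + 2*I) ≈ 148.18 + 0.0067*I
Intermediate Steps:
L(K) = 2*I (L(K) = √(0 - 4) = √(-4) = 2*I)
X(Z) = Z + 2*I
√(21936 + X((N - 6)*(-4))) = √(21936 + ((1 - 6)*(-4) + 2*I)) = √(21936 + (-5*(-4) + 2*I)) = √(21936 + (20 + 2*I)) = √(21956 + 2*I)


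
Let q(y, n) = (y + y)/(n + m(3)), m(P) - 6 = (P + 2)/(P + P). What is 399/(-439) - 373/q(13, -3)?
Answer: -3828425/68484 ≈ -55.902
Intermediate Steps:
m(P) = 6 + (2 + P)/(2*P) (m(P) = 6 + (P + 2)/(P + P) = 6 + (2 + P)/((2*P)) = 6 + (1/(2*P))*(2 + P) = 6 + (2 + P)/(2*P))
q(y, n) = 2*y/(41/6 + n) (q(y, n) = (y + y)/(n + (13/2 + 1/3)) = (2*y)/(n + (13/2 + 1/3)) = (2*y)/(n + 41/6) = (2*y)/(41/6 + n) = 2*y/(41/6 + n))
399/(-439) - 373/q(13, -3) = 399/(-439) - 373/(12*13/(41 + 6*(-3))) = 399*(-1/439) - 373/(12*13/(41 - 18)) = -399/439 - 373/(12*13/23) = -399/439 - 373/(12*13*(1/23)) = -399/439 - 373/156/23 = -399/439 - 373*23/156 = -399/439 - 8579/156 = -3828425/68484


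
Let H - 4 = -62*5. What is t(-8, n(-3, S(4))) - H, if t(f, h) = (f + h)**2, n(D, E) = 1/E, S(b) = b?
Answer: 5857/16 ≈ 366.06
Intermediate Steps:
H = -306 (H = 4 - 62*5 = 4 - 310 = -306)
t(-8, n(-3, S(4))) - H = (-8 + 1/4)**2 - 1*(-306) = (-8 + 1/4)**2 + 306 = (-31/4)**2 + 306 = 961/16 + 306 = 5857/16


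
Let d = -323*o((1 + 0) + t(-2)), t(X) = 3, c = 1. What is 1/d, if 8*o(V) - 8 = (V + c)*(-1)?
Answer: -8/969 ≈ -0.0082559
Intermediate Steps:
o(V) = 7/8 - V/8 (o(V) = 1 + ((V + 1)*(-1))/8 = 1 + ((1 + V)*(-1))/8 = 1 + (-1 - V)/8 = 1 + (-⅛ - V/8) = 7/8 - V/8)
d = -969/8 (d = -323*(7/8 - ((1 + 0) + 3)/8) = -323*(7/8 - (1 + 3)/8) = -323*(7/8 - ⅛*4) = -323*(7/8 - ½) = -323*3/8 = -969/8 ≈ -121.13)
1/d = 1/(-969/8) = -8/969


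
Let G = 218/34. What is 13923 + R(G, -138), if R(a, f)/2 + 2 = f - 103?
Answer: 13437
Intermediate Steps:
G = 109/17 (G = 218*(1/34) = 109/17 ≈ 6.4118)
R(a, f) = -210 + 2*f (R(a, f) = -4 + 2*(f - 103) = -4 + 2*(-103 + f) = -4 + (-206 + 2*f) = -210 + 2*f)
13923 + R(G, -138) = 13923 + (-210 + 2*(-138)) = 13923 + (-210 - 276) = 13923 - 486 = 13437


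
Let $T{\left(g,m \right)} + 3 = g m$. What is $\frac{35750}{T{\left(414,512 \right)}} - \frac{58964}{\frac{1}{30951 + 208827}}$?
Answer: $- \frac{46104898443362}{3261} \approx -1.4138 \cdot 10^{10}$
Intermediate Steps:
$T{\left(g,m \right)} = -3 + g m$
$\frac{35750}{T{\left(414,512 \right)}} - \frac{58964}{\frac{1}{30951 + 208827}} = \frac{35750}{-3 + 414 \cdot 512} - \frac{58964}{\frac{1}{30951 + 208827}} = \frac{35750}{-3 + 211968} - \frac{58964}{\frac{1}{239778}} = \frac{35750}{211965} - 58964 \frac{1}{\frac{1}{239778}} = 35750 \cdot \frac{1}{211965} - 14138269992 = \frac{550}{3261} - 14138269992 = - \frac{46104898443362}{3261}$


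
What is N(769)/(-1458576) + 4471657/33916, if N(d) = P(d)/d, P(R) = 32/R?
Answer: 241062826053422665/1828379683063836 ≈ 131.84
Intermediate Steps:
N(d) = 32/d² (N(d) = (32/d)/d = 32/d²)
N(769)/(-1458576) + 4471657/33916 = (32/769²)/(-1458576) + 4471657/33916 = (32*(1/591361))*(-1/1458576) + 4471657*(1/33916) = (32/591361)*(-1/1458576) + 4471657/33916 = -2/53909060121 + 4471657/33916 = 241062826053422665/1828379683063836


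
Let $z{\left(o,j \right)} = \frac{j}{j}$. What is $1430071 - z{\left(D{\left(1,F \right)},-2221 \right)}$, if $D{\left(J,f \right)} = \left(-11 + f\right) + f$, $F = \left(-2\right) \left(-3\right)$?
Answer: $1430070$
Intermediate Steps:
$F = 6$
$D{\left(J,f \right)} = -11 + 2 f$
$z{\left(o,j \right)} = 1$
$1430071 - z{\left(D{\left(1,F \right)},-2221 \right)} = 1430071 - 1 = 1430070$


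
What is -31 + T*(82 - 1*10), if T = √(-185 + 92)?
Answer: -31 + 72*I*√93 ≈ -31.0 + 694.34*I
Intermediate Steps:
T = I*√93 (T = √(-93) = I*√93 ≈ 9.6436*I)
-31 + T*(82 - 1*10) = -31 + (I*√93)*(82 - 1*10) = -31 + (I*√93)*(82 - 10) = -31 + (I*√93)*72 = -31 + 72*I*√93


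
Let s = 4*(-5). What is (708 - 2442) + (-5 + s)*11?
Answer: -2009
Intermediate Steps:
s = -20
(708 - 2442) + (-5 + s)*11 = (708 - 2442) + (-5 - 20)*11 = -1734 - 25*11 = -1734 - 275 = -2009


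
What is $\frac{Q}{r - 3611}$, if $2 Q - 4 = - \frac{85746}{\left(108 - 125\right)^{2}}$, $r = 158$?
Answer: $\frac{42295}{997917} \approx 0.042383$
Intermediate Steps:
$Q = - \frac{42295}{289}$ ($Q = 2 + \frac{\left(-85746\right) \frac{1}{\left(108 - 125\right)^{2}}}{2} = 2 + \frac{\left(-85746\right) \frac{1}{\left(-17\right)^{2}}}{2} = 2 + \frac{\left(-85746\right) \frac{1}{289}}{2} = 2 + \frac{1}{2} \left(- \frac{85746}{289}\right) = 2 - \frac{42873}{289} = - \frac{42295}{289} \approx -146.35$)
$\frac{Q}{r - 3611} = - \frac{42295}{289 \left(158 - 3611\right)} = - \frac{42295}{289 \left(-3453\right)} = \left(- \frac{42295}{289}\right) \left(- \frac{1}{3453}\right) = \frac{42295}{997917}$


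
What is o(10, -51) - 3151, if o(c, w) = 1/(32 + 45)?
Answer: -242626/77 ≈ -3151.0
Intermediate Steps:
o(c, w) = 1/77
o(10, -51) - 3151 = 1/77 - 3151 = -242626/77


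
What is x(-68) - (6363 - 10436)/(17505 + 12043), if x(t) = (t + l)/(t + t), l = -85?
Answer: 74629/59096 ≈ 1.2628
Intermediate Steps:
x(t) = (-85 + t)/(2*t) (x(t) = (t - 85)/(t + t) = (-85 + t)/((2*t)) = (-85 + t)*(1/(2*t)) = (-85 + t)/(2*t))
x(-68) - (6363 - 10436)/(17505 + 12043) = (1/2)*(-85 - 68)/(-68) - (6363 - 10436)/(17505 + 12043) = (1/2)*(-1/68)*(-153) - (-4073)/29548 = 9/8 - (-4073)/29548 = 9/8 - 1*(-4073/29548) = 9/8 + 4073/29548 = 74629/59096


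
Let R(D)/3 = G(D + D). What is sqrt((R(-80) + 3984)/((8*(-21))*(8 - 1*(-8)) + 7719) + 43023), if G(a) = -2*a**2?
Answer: sqrt(13434577247)/559 ≈ 207.35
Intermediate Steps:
R(D) = -24*D**2 (R(D) = 3*(-2*(D + D)**2) = 3*(-2*4*D**2) = 3*(-8*D**2) = -24*D**2)
sqrt((R(-80) + 3984)/((8*(-21))*(8 - 1*(-8)) + 7719) + 43023) = sqrt((-24*(-80)**2 + 3984)/((8*(-21))*(8 - 1*(-8)) + 7719) + 43023) = sqrt((-24*6400 + 3984)/(-168*(8 + 8) + 7719) + 43023) = sqrt((-153600 + 3984)/(-168*16 + 7719) + 43023) = sqrt(-149616/(-2688 + 7719) + 43023) = sqrt(-149616/5031 + 43023) = sqrt(-149616*1/5031 + 43023) = sqrt(-16624/559 + 43023) = sqrt(24033233/559) = sqrt(13434577247)/559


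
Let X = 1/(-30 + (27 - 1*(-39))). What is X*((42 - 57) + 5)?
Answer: -5/18 ≈ -0.27778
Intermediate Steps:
X = 1/36 (X = 1/(-30 + (27 + 39)) = 1/(-30 + 66) = 1/36 ≈ 0.027778)
X*((42 - 57) + 5) = ((42 - 57) + 5)/36 = (-15 + 5)/36 = (1/36)*(-10) = -5/18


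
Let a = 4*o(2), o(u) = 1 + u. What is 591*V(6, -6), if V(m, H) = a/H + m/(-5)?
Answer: -9456/5 ≈ -1891.2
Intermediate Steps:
a = 12 (a = 4*(1 + 2) = 4*3 = 12)
V(m, H) = 12/H - m/5 (V(m, H) = 12/H + m/(-5) = 12/H + m*(-1/5) = 12/H - m/5)
591*V(6, -6) = 591*(12/(-6) - 1/5*6) = 591*(12*(-1/6) - 6/5) = 591*(-2 - 6/5) = 591*(-16/5) = -9456/5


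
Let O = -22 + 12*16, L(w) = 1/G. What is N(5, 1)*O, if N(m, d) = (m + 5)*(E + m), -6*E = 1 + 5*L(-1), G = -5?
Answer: 8500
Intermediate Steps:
L(w) = -⅕ (L(w) = 1/(-5) = -⅕)
O = 170 (O = -22 + 192 = 170)
E = 0 (E = -(1 + 5*(-⅕))/6 = -(1 - 1)/6 = -⅙*0 = 0)
N(m, d) = m*(5 + m) (N(m, d) = (m + 5)*(0 + m) = (5 + m)*m = m*(5 + m))
N(5, 1)*O = (5*(5 + 5))*170 = (5*10)*170 = 50*170 = 8500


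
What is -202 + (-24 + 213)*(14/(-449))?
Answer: -93344/449 ≈ -207.89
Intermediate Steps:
-202 + (-24 + 213)*(14/(-449)) = -202 + 189*(14*(-1/449)) = -202 + 189*(-14/449) = -202 - 2646/449 = -93344/449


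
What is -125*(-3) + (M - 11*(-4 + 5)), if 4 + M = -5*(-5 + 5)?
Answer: 360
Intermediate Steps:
M = -4 (M = -4 - 5*(-5 + 5) = -4 - 5*0 = -4 + 0 = -4)
-125*(-3) + (M - 11*(-4 + 5)) = -125*(-3) + (-4 - 11*(-4 + 5)) = 375 + (-4 - 11*1) = 375 + (-4 - 11) = 375 - 15 = 360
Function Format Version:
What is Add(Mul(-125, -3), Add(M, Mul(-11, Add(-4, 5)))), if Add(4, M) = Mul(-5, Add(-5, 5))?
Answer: 360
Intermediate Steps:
M = -4 (M = Add(-4, Mul(-5, Add(-5, 5))) = Add(-4, Mul(-5, 0)) = Add(-4, 0) = -4)
Add(Mul(-125, -3), Add(M, Mul(-11, Add(-4, 5)))) = Add(Mul(-125, -3), Add(-4, Mul(-11, Add(-4, 5)))) = Add(375, Add(-4, Mul(-11, 1))) = Add(375, Add(-4, -11)) = Add(375, -15) = 360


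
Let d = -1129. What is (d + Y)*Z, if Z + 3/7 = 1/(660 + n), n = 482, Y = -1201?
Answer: 3983135/3997 ≈ 996.53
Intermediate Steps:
Z = -3419/7994 (Z = -3/7 + 1/(660 + 482) = -3/7 + 1/1142 = -3419/7994 ≈ -0.42770)
(d + Y)*Z = (-1129 - 1201)*(-3419/7994) = -2330*(-3419/7994) = 3983135/3997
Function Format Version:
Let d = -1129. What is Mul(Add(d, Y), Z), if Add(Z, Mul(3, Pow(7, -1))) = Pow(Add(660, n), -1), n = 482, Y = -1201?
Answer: Rational(3983135, 3997) ≈ 996.53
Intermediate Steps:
Z = Rational(-3419, 7994) (Z = Add(Rational(-3, 7), Pow(Add(660, 482), -1)) = Add(Rational(-3, 7), Pow(1142, -1)) = Add(Rational(-3, 7), Rational(1, 1142)) = Rational(-3419, 7994) ≈ -0.42770)
Mul(Add(d, Y), Z) = Mul(Add(-1129, -1201), Rational(-3419, 7994)) = Mul(-2330, Rational(-3419, 7994)) = Rational(3983135, 3997)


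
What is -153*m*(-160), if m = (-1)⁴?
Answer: 24480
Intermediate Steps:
m = 1
-153*m*(-160) = -153*1*(-160) = -153*(-160) = 24480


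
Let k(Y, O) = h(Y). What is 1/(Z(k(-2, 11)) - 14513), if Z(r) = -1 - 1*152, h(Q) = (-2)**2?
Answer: -1/14666 ≈ -6.8185e-5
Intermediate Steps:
h(Q) = 4
k(Y, O) = 4
Z(r) = -153 (Z(r) = -1 - 152 = -153)
1/(Z(k(-2, 11)) - 14513) = 1/(-153 - 14513) = 1/(-14666) = -1/14666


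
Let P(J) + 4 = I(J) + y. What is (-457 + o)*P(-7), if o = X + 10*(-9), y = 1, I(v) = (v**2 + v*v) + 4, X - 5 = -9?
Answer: -54549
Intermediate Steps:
X = -4 (X = 5 - 9 = -4)
I(v) = 4 + 2*v**2 (I(v) = (v**2 + v**2) + 4 = 2*v**2 + 4 = 4 + 2*v**2)
P(J) = 1 + 2*J**2 (P(J) = -4 + ((4 + 2*J**2) + 1) = -4 + (5 + 2*J**2) = 1 + 2*J**2)
o = -94 (o = -4 + 10*(-9) = -4 - 90 = -94)
(-457 + o)*P(-7) = (-457 - 94)*(1 + 2*(-7)**2) = -551*(1 + 2*49) = -551*(1 + 98) = -551*99 = -54549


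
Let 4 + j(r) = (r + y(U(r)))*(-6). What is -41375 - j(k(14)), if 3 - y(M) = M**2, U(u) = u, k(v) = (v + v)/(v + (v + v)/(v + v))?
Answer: -3102203/75 ≈ -41363.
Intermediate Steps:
k(v) = 2*v/(1 + v) (k(v) = (2*v)/(v + (2*v)/((2*v))) = (2*v)/(v + (2*v)*(1/(2*v))) = (2*v)/(v + 1) = (2*v)/(1 + v) = 2*v/(1 + v))
y(M) = 3 - M**2
j(r) = -22 - 6*r + 6*r**2 (j(r) = -4 + (r + (3 - r**2))*(-6) = -4 + (3 + r - r**2)*(-6) = -4 + (-18 - 6*r + 6*r**2) = -22 - 6*r + 6*r**2)
-41375 - j(k(14)) = -41375 - (-22 - 12*14/(1 + 14) + 6*(2*14/(1 + 14))**2) = -41375 - (-22 - 12*14/15 + 6*(2*14/15)**2) = -41375 - (-22 - 12*14/15 + 6*(2*14*(1/15))**2) = -41375 - (-22 - 6*28/15 + 6*(28/15)**2) = -41375 - (-22 - 56/5 + 6*(784/225)) = -41375 - (-22 - 56/5 + 1568/75) = -41375 - 1*(-922/75) = -41375 + 922/75 = -3102203/75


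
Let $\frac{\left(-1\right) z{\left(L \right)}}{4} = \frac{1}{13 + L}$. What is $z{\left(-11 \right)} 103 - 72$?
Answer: $-278$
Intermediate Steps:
$z{\left(L \right)} = - \frac{4}{13 + L}$
$z{\left(-11 \right)} 103 - 72 = - \frac{4}{13 - 11} \cdot 103 - 72 = - \frac{4}{2} \cdot 103 - 72 = \left(-4\right) \frac{1}{2} \cdot 103 - 72 = \left(-2\right) 103 - 72 = -206 - 72 = -278$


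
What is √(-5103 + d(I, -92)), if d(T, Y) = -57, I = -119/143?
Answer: 2*I*√1290 ≈ 71.833*I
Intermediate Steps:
I = -119/143 (I = -119*1/143 = -119/143 ≈ -0.83217)
√(-5103 + d(I, -92)) = √(-5103 - 57) = √(-5160) = 2*I*√1290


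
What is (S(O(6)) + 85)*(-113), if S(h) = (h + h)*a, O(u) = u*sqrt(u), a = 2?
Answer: -9605 - 2712*sqrt(6) ≈ -16248.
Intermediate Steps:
O(u) = u**(3/2)
S(h) = 4*h (S(h) = (h + h)*2 = (2*h)*2 = 4*h)
(S(O(6)) + 85)*(-113) = (4*6**(3/2) + 85)*(-113) = (4*(6*sqrt(6)) + 85)*(-113) = (24*sqrt(6) + 85)*(-113) = (85 + 24*sqrt(6))*(-113) = -9605 - 2712*sqrt(6)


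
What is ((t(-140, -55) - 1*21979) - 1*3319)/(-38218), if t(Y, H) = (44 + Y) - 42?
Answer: 12718/19109 ≈ 0.66555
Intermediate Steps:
t(Y, H) = 2 + Y
((t(-140, -55) - 1*21979) - 1*3319)/(-38218) = (((2 - 140) - 1*21979) - 1*3319)/(-38218) = ((-138 - 21979) - 3319)*(-1/38218) = (-22117 - 3319)*(-1/38218) = -25436*(-1/38218) = 12718/19109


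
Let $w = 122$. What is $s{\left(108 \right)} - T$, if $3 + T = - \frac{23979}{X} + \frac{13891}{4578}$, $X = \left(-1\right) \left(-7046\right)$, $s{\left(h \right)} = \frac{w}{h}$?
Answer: $\frac{652984369}{145154646} \approx 4.4985$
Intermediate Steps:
$s{\left(h \right)} = \frac{122}{h}$
$X = 7046$
$T = - \frac{27167410}{8064147}$ ($T = -3 + \left(- \frac{23979}{7046} + \frac{13891}{4578}\right) = -3 - \frac{2974969}{8064147} = - \frac{27167410}{8064147} \approx -3.3689$)
$s{\left(108 \right)} - T = \frac{122}{108} - - \frac{27167410}{8064147} = 122 \cdot \frac{1}{108} + \frac{27167410}{8064147} = \frac{61}{54} + \frac{27167410}{8064147} = \frac{652984369}{145154646}$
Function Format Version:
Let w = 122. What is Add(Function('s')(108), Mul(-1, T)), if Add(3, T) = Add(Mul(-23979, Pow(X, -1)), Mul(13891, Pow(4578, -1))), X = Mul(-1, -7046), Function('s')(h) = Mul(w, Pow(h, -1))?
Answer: Rational(652984369, 145154646) ≈ 4.4985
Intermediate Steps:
Function('s')(h) = Mul(122, Pow(h, -1))
X = 7046
T = Rational(-27167410, 8064147) (T = Add(-3, Add(Mul(-23979, Pow(7046, -1)), Mul(13891, Pow(4578, -1)))) = Add(-3, Add(Mul(-23979, Rational(1, 7046)), Mul(13891, Rational(1, 4578)))) = Add(-3, Add(Rational(-23979, 7046), Rational(13891, 4578))) = Add(-3, Rational(-2974969, 8064147)) = Rational(-27167410, 8064147) ≈ -3.3689)
Add(Function('s')(108), Mul(-1, T)) = Add(Mul(122, Pow(108, -1)), Mul(-1, Rational(-27167410, 8064147))) = Add(Mul(122, Rational(1, 108)), Rational(27167410, 8064147)) = Add(Rational(61, 54), Rational(27167410, 8064147)) = Rational(652984369, 145154646)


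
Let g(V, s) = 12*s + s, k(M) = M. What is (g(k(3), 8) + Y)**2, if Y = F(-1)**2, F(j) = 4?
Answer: 14400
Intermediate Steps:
g(V, s) = 13*s
Y = 16 (Y = 4**2 = 16)
(g(k(3), 8) + Y)**2 = (13*8 + 16)**2 = (104 + 16)**2 = 120**2 = 14400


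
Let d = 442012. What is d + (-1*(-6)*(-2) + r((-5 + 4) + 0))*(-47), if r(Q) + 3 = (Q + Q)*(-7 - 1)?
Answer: 441965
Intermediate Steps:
r(Q) = -3 - 16*Q (r(Q) = -3 + (Q + Q)*(-7 - 1) = -3 + (2*Q)*(-8) = -3 - 16*Q)
d + (-1*(-6)*(-2) + r((-5 + 4) + 0))*(-47) = 442012 + (-1*(-6)*(-2) + (-3 - 16*((-5 + 4) + 0)))*(-47) = 442012 + (6*(-2) + (-3 - 16*(-1 + 0)))*(-47) = 442012 + (-12 + (-3 - 16*(-1)))*(-47) = 442012 + (-12 + (-3 + 16))*(-47) = 442012 + (-12 + 13)*(-47) = 442012 + 1*(-47) = 442012 - 47 = 441965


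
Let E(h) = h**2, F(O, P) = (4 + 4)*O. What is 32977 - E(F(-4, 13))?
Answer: 31953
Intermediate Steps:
F(O, P) = 8*O
32977 - E(F(-4, 13)) = 32977 - (8*(-4))**2 = 32977 - 1*(-32)**2 = 32977 - 1*1024 = 32977 - 1024 = 31953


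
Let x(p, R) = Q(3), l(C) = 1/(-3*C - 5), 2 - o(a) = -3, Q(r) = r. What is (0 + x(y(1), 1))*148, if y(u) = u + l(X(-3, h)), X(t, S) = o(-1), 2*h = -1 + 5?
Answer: 444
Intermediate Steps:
o(a) = 5 (o(a) = 2 - 1*(-3) = 2 + 3 = 5)
h = 2 (h = (-1 + 5)/2 = (½)*4 = 2)
X(t, S) = 5
l(C) = 1/(-5 - 3*C)
y(u) = -1/20 + u (y(u) = u - 1/(5 + 3*5) = u - 1/(5 + 15) = u - 1/20 = -1/20 + u)
x(p, R) = 3
(0 + x(y(1), 1))*148 = (0 + 3)*148 = 3*148 = 444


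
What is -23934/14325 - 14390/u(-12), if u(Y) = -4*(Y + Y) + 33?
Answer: -69741412/615975 ≈ -113.22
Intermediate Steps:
u(Y) = 33 - 8*Y (u(Y) = -8*Y + 33 = 33 - 8*Y)
-23934/14325 - 14390/u(-12) = -23934/14325 - 14390/(33 - 8*(-12)) = -23934*1/14325 - 14390/(33 + 96) = -7978/4775 - 14390/129 = -69741412/615975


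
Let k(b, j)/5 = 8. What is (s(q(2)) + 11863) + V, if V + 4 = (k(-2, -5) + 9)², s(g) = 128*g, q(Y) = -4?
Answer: 13748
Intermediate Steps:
k(b, j) = 40 (k(b, j) = 5*8 = 40)
V = 2397 (V = -4 + (40 + 9)² = -4 + 49² = -4 + 2401 = 2397)
(s(q(2)) + 11863) + V = (128*(-4) + 11863) + 2397 = (-512 + 11863) + 2397 = 11351 + 2397 = 13748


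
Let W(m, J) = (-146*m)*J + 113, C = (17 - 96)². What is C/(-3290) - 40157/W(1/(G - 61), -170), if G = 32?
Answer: 3696929507/70876470 ≈ 52.160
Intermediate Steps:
C = 6241 (C = (-79)² = 6241)
W(m, J) = 113 - 146*J*m (W(m, J) = -146*J*m + 113 = 113 - 146*J*m)
C/(-3290) - 40157/W(1/(G - 61), -170) = 6241/(-3290) - 40157/(113 - 146*(-170)/(32 - 61)) = 6241*(-1/3290) - 40157/(113 - 146*(-170)/(-29)) = -6241/3290 - 40157/(113 - 146*(-170)*(-1/29)) = -6241/3290 - 40157/(113 - 24820/29) = -6241/3290 - 40157/(-21543/29) = -6241/3290 - 40157*(-29/21543) = -6241/3290 + 1164553/21543 = 3696929507/70876470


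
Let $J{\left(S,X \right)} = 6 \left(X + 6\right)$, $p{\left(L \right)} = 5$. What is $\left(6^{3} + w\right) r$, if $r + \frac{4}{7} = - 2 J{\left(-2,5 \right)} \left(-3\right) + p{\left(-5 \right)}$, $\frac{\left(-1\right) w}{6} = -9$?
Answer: $\frac{756810}{7} \approx 1.0812 \cdot 10^{5}$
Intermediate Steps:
$w = 54$ ($w = \left(-6\right) \left(-9\right) = 54$)
$J{\left(S,X \right)} = 36 + 6 X$ ($J{\left(S,X \right)} = 6 \left(6 + X\right) = 36 + 6 X$)
$r = \frac{2803}{7}$ ($r = - \frac{4}{7} - \left(-5 + 2 \left(36 + 6 \cdot 5\right) \left(-3\right)\right) = - \frac{4}{7} - \left(-5 + 2 \left(36 + 30\right) \left(-3\right)\right) = - \frac{4}{7} - \left(-5 + 2 \cdot 66 \left(-3\right)\right) = - \frac{4}{7} - \left(-5 + 132 \left(-3\right)\right) = - \frac{4}{7} + \left(\left(-1\right) \left(-396\right) + 5\right) = - \frac{4}{7} + \left(396 + 5\right) = - \frac{4}{7} + 401 = \frac{2803}{7} \approx 400.43$)
$\left(6^{3} + w\right) r = \left(6^{3} + 54\right) \frac{2803}{7} = \left(216 + 54\right) \frac{2803}{7} = 270 \cdot \frac{2803}{7} = \frac{756810}{7}$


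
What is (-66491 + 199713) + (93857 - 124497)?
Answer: 102582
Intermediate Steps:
(-66491 + 199713) + (93857 - 124497) = 133222 - 30640 = 102582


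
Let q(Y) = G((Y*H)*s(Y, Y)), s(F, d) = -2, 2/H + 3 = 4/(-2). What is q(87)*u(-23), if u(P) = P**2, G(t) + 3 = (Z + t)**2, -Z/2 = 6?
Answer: 43837701/25 ≈ 1.7535e+6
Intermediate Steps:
Z = -12 (Z = -2*6 = -12)
H = -2/5 (H = 2/(-3 + 4/(-2)) = 2/(-3 + 4*(-1/2)) = 2/(-3 - 2) = 2/(-5) = 2*(-1/5) = -2/5 ≈ -0.40000)
G(t) = -3 + (-12 + t)**2
q(Y) = -3 + (-12 + 4*Y/5)**2 (q(Y) = -3 + (-12 + (Y*(-2/5))*(-2))**2 = -3 + (-12 - 2*Y/5*(-2))**2 = -3 + (-12 + 4*Y/5)**2)
q(87)*u(-23) = (-3 + 16*(15 - 1*87)**2/25)*(-23)**2 = (-3 + 16*(15 - 87)**2/25)*529 = (-3 + (16/25)*(-72)**2)*529 = (-3 + (16/25)*5184)*529 = (-3 + 82944/25)*529 = (82869/25)*529 = 43837701/25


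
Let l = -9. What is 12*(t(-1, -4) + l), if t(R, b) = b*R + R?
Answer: -72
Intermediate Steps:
t(R, b) = R + R*b (t(R, b) = R*b + R = R + R*b)
12*(t(-1, -4) + l) = 12*(-(1 - 4) - 9) = 12*(-1*(-3) - 9) = 12*(3 - 9) = 12*(-6) = -72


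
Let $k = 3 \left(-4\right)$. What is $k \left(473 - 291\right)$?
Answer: $-2184$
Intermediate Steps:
$k = -12$
$k \left(473 - 291\right) = - 12 \left(473 - 291\right) = \left(-12\right) 182 = -2184$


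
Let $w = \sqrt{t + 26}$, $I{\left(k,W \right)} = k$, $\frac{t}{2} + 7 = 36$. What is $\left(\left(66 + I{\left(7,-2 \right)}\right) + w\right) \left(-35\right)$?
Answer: $-2555 - 70 \sqrt{21} \approx -2875.8$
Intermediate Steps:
$t = 58$ ($t = -14 + 2 \cdot 36 = -14 + 72 = 58$)
$w = 2 \sqrt{21}$ ($w = \sqrt{58 + 26} = \sqrt{84} = 2 \sqrt{21} \approx 9.1651$)
$\left(\left(66 + I{\left(7,-2 \right)}\right) + w\right) \left(-35\right) = \left(\left(66 + 7\right) + 2 \sqrt{21}\right) \left(-35\right) = \left(73 + 2 \sqrt{21}\right) \left(-35\right) = -2555 - 70 \sqrt{21}$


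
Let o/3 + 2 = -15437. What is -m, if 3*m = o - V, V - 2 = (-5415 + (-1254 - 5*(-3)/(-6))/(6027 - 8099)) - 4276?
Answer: 7228045/592 ≈ 12210.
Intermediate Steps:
o = -46317 (o = -6 + 3*(-15437) = -6 - 46311 = -46317)
V = -5735529/592 (V = 2 + ((-5415 + (-1254 - 5*(-3)/(-6))/(6027 - 8099)) - 4276) = 2 + ((-5415 + (-1254 + 15*(-⅙))/(-2072)) - 4276) = 2 + ((-5415 + (-1254 - 5/2)*(-1/2072)) - 4276) = 2 + ((-5415 - 2513/2*(-1/2072)) - 4276) = 2 + ((-5415 + 359/592) - 4276) = 2 + (-3205321/592 - 4276) = 2 - 5736713/592 = -5735529/592 ≈ -9688.4)
m = -7228045/592 (m = (-46317 - 1*(-5735529/592))/3 = (-46317 + 5735529/592)/3 = (⅓)*(-21684135/592) = -7228045/592 ≈ -12210.)
-m = -1*(-7228045/592) = 7228045/592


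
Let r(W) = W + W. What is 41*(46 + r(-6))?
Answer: 1394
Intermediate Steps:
r(W) = 2*W
41*(46 + r(-6)) = 41*(46 + 2*(-6)) = 41*(46 - 12) = 41*34 = 1394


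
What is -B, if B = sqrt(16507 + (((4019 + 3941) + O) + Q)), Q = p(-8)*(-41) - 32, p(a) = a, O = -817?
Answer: -sqrt(23946) ≈ -154.74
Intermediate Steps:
Q = 296 (Q = -8*(-41) - 32 = 328 - 32 = 296)
B = sqrt(23946) (B = sqrt(16507 + (((4019 + 3941) - 817) + 296)) = sqrt(16507 + ((7960 - 817) + 296)) = sqrt(16507 + (7143 + 296)) = sqrt(16507 + 7439) = sqrt(23946) ≈ 154.74)
-B = -sqrt(23946)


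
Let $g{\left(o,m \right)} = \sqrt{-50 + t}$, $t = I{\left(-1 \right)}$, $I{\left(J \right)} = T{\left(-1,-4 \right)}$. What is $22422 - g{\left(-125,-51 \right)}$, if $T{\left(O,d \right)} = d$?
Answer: $22422 - 3 i \sqrt{6} \approx 22422.0 - 7.3485 i$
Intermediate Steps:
$I{\left(J \right)} = -4$
$t = -4$
$g{\left(o,m \right)} = 3 i \sqrt{6}$ ($g{\left(o,m \right)} = \sqrt{-50 - 4} = \sqrt{-54} = 3 i \sqrt{6}$)
$22422 - g{\left(-125,-51 \right)} = 22422 - 3 i \sqrt{6}$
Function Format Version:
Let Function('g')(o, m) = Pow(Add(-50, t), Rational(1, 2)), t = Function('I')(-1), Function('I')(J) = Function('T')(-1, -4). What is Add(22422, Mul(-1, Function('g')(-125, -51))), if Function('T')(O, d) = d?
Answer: Add(22422, Mul(-3, I, Pow(6, Rational(1, 2)))) ≈ Add(22422., Mul(-7.3485, I))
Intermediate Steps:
Function('I')(J) = -4
t = -4
Function('g')(o, m) = Mul(3, I, Pow(6, Rational(1, 2))) (Function('g')(o, m) = Pow(Add(-50, -4), Rational(1, 2)) = Pow(-54, Rational(1, 2)) = Mul(3, I, Pow(6, Rational(1, 2))))
Add(22422, Mul(-1, Function('g')(-125, -51))) = Add(22422, Mul(-1, Mul(3, I, Pow(6, Rational(1, 2))))) = Add(22422, Mul(-3, I, Pow(6, Rational(1, 2))))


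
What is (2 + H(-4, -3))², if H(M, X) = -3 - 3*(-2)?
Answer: 25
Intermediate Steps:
H(M, X) = 3 (H(M, X) = -3 + 6 = 3)
(2 + H(-4, -3))² = (2 + 3)² = 5² = 25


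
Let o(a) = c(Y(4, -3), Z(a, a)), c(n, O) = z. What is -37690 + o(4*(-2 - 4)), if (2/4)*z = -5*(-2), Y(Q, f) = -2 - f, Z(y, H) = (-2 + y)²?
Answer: -37670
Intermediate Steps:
z = 20 (z = 2*(-5*(-2)) = 2*10 = 20)
c(n, O) = 20
o(a) = 20
-37690 + o(4*(-2 - 4)) = -37690 + 20 = -37670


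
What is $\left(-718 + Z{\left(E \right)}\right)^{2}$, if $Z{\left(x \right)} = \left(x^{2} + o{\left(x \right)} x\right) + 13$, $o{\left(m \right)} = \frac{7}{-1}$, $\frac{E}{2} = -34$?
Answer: $19316025$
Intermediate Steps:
$E = -68$ ($E = 2 \left(-34\right) = -68$)
$o{\left(m \right)} = -7$ ($o{\left(m \right)} = 7 \left(-1\right) = -7$)
$Z{\left(x \right)} = 13 + x^{2} - 7 x$ ($Z{\left(x \right)} = \left(x^{2} - 7 x\right) + 13 = 13 + x^{2} - 7 x$)
$\left(-718 + Z{\left(E \right)}\right)^{2} = \left(-718 + \left(13 + \left(-68\right)^{2} - -476\right)\right)^{2} = \left(-718 + \left(13 + 4624 + 476\right)\right)^{2} = \left(-718 + 5113\right)^{2} = 4395^{2} = 19316025$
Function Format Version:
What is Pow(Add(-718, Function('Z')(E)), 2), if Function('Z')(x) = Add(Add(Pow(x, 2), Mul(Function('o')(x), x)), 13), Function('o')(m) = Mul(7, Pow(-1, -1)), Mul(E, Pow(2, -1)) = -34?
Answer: 19316025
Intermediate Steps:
E = -68 (E = Mul(2, -34) = -68)
Function('o')(m) = -7 (Function('o')(m) = Mul(7, -1) = -7)
Function('Z')(x) = Add(13, Pow(x, 2), Mul(-7, x)) (Function('Z')(x) = Add(Add(Pow(x, 2), Mul(-7, x)), 13) = Add(13, Pow(x, 2), Mul(-7, x)))
Pow(Add(-718, Function('Z')(E)), 2) = Pow(Add(-718, Add(13, Pow(-68, 2), Mul(-7, -68))), 2) = Pow(Add(-718, Add(13, 4624, 476)), 2) = Pow(Add(-718, 5113), 2) = Pow(4395, 2) = 19316025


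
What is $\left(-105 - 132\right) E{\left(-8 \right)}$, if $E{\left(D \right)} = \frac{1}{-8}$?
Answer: $\frac{237}{8} \approx 29.625$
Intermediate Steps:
$E{\left(D \right)} = - \frac{1}{8}$
$\left(-105 - 132\right) E{\left(-8 \right)} = \left(-105 - 132\right) \left(- \frac{1}{8}\right) = \left(-237\right) \left(- \frac{1}{8}\right) = \frac{237}{8}$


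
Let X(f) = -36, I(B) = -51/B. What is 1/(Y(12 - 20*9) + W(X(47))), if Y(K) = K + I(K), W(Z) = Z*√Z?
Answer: -525896/234504097 + 677376*I/234504097 ≈ -0.0022426 + 0.0028885*I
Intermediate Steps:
W(Z) = Z^(3/2)
Y(K) = K - 51/K
1/(Y(12 - 20*9) + W(X(47))) = 1/(((12 - 20*9) - 51/(12 - 20*9)) + (-36)^(3/2)) = 1/(((12 - 180) - 51/(12 - 180)) - 216*I) = 1/((-168 - 51/(-168)) - 216*I) = 1/((-168 - 51*(-1/168)) - 216*I) = 1/((-168 + 17/56) - 216*I) = 1/(-9391/56 - 216*I) = 3136*(-9391/56 + 216*I)/234504097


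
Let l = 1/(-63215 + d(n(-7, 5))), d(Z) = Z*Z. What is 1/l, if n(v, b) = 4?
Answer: -63199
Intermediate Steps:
d(Z) = Z²
l = -1/63199 (l = 1/(-63215 + 4²) = 1/(-63215 + 16) = 1/(-63199) = -1/63199 ≈ -1.5823e-5)
1/l = 1/(-1/63199) = -63199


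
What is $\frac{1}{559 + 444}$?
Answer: $\frac{1}{1003} \approx 0.00099701$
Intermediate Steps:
$\frac{1}{559 + 444} = \frac{1}{1003}$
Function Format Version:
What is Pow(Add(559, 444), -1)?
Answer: Rational(1, 1003) ≈ 0.00099701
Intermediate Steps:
Pow(Add(559, 444), -1) = Pow(1003, -1) = Rational(1, 1003)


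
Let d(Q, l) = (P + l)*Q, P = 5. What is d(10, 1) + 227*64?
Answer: 14588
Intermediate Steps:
d(Q, l) = Q*(5 + l) (d(Q, l) = (5 + l)*Q = Q*(5 + l))
d(10, 1) + 227*64 = 10*(5 + 1) + 227*64 = 10*6 + 14528 = 60 + 14528 = 14588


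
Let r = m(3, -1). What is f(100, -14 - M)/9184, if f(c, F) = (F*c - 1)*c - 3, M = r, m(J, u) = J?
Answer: -170103/9184 ≈ -18.522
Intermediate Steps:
r = 3
M = 3
f(c, F) = -3 + c*(-1 + F*c) (f(c, F) = (-1 + F*c)*c - 3 = c*(-1 + F*c) - 3 = -3 + c*(-1 + F*c))
f(100, -14 - M)/9184 = (-3 - 1*100 + (-14 - 1*3)*100²)/9184 = (-3 - 100 + (-14 - 3)*10000)*(1/9184) = (-3 - 100 - 17*10000)*(1/9184) = (-3 - 100 - 170000)*(1/9184) = -170103*1/9184 = -170103/9184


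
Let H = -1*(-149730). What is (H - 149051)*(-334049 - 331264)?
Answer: -451747527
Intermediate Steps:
H = 149730
(H - 149051)*(-334049 - 331264) = (149730 - 149051)*(-334049 - 331264) = 679*(-665313) = -451747527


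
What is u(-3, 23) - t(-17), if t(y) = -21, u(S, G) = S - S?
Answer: 21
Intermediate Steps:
u(S, G) = 0
u(-3, 23) - t(-17) = 0 - 1*(-21) = 0 + 21 = 21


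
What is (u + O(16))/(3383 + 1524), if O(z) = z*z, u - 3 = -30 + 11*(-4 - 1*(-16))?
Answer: 361/4907 ≈ 0.073568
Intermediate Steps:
u = 105 (u = 3 + (-30 + 11*(-4 - 1*(-16))) = 3 + (-30 + 11*(-4 + 16)) = 3 + (-30 + 11*12) = 3 + (-30 + 132) = 3 + 102 = 105)
O(z) = z²
(u + O(16))/(3383 + 1524) = (105 + 16²)/(3383 + 1524) = (105 + 256)/4907 = 361*(1/4907) = 361/4907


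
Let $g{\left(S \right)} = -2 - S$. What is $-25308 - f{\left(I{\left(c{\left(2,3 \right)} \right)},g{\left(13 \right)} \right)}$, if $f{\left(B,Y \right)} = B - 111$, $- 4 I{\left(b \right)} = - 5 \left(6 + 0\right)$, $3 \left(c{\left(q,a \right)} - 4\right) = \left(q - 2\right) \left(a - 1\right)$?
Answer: $- \frac{50409}{2} \approx -25205.0$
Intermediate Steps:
$c{\left(q,a \right)} = 4 + \frac{\left(-1 + a\right) \left(-2 + q\right)}{3}$ ($c{\left(q,a \right)} = 4 + \frac{\left(q - 2\right) \left(a - 1\right)}{3} = 4 + \frac{\left(-2 + q\right) \left(-1 + a\right)}{3} = 4 + \frac{\left(-1 + a\right) \left(-2 + q\right)}{3}$)
$I{\left(b \right)} = \frac{15}{2}$ ($I{\left(b \right)} = - \frac{\left(-5\right) \left(6 + 0\right)}{4} = - \frac{\left(-5\right) 6}{4} = \left(- \frac{1}{4}\right) \left(-30\right) = \frac{15}{2}$)
$f{\left(B,Y \right)} = -111 + B$
$-25308 - f{\left(I{\left(c{\left(2,3 \right)} \right)},g{\left(13 \right)} \right)} = -25308 - \left(-111 + \frac{15}{2}\right) = -25308 - - \frac{207}{2} = -25308 + \frac{207}{2} = - \frac{50409}{2}$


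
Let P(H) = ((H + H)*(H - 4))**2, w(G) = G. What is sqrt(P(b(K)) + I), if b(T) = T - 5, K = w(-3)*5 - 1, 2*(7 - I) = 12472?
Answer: sqrt(1096271) ≈ 1047.0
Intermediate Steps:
I = -6229 (I = 7 - 1/2*12472 = 7 - 6236 = -6229)
K = -16 (K = -3*5 - 1 = -15 - 1 = -16)
b(T) = -5 + T
P(H) = 4*H**2*(-4 + H)**2 (P(H) = ((2*H)*(-4 + H))**2 = (2*H*(-4 + H))**2 = 4*H**2*(-4 + H)**2)
sqrt(P(b(K)) + I) = sqrt(4*(-5 - 16)**2*(-4 + (-5 - 16))**2 - 6229) = sqrt(4*(-21)**2*(-4 - 21)**2 - 6229) = sqrt(4*441*(-25)**2 - 6229) = sqrt(4*441*625 - 6229) = sqrt(1102500 - 6229) = sqrt(1096271)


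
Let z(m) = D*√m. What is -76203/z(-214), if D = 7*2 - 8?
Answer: 25401*I*√214/428 ≈ 868.19*I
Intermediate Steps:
D = 6 (D = 14 - 8 = 6)
z(m) = 6*√m
-76203/z(-214) = -76203*(-I*√214/1284) = -(-25401)*I*√214/428 = 25401*I*√214/428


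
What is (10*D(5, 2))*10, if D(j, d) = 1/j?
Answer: 20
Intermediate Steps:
D(j, d) = 1/j
(10*D(5, 2))*10 = (10/5)*10 = (10*(⅕))*10 = 2*10 = 20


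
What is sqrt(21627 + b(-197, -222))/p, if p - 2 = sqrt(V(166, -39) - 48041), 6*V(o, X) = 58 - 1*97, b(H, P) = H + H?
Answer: 4*sqrt(21233)/96103 - I*sqrt(4080770270)/96103 ≈ 0.006065 - 0.66471*I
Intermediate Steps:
b(H, P) = 2*H
V(o, X) = -13/2 (V(o, X) = (58 - 1*97)/6 = (58 - 97)/6 = (1/6)*(-39) = -13/2)
p = 2 + I*sqrt(192190)/2 (p = 2 + sqrt(-13/2 - 48041) = 2 + sqrt(-96095/2) = 2 + I*sqrt(192190)/2 ≈ 2.0 + 219.2*I)
sqrt(21627 + b(-197, -222))/p = sqrt(21627 + 2*(-197))/(2 + I*sqrt(192190)/2) = sqrt(21627 - 394)/(2 + I*sqrt(192190)/2) = sqrt(21233)/(2 + I*sqrt(192190)/2)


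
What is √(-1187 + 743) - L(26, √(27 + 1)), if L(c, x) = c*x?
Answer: -52*√7 + 2*I*√111 ≈ -137.58 + 21.071*I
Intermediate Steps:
√(-1187 + 743) - L(26, √(27 + 1)) = √(-1187 + 743) - 26*√(27 + 1) = √(-444) - 26*√28 = 2*I*√111 - 26*2*√7 = 2*I*√111 - 52*√7 = -52*√7 + 2*I*√111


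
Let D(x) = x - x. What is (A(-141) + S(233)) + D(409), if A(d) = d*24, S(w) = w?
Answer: -3151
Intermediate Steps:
D(x) = 0
A(d) = 24*d
(A(-141) + S(233)) + D(409) = (24*(-141) + 233) + 0 = (-3384 + 233) + 0 = -3151 + 0 = -3151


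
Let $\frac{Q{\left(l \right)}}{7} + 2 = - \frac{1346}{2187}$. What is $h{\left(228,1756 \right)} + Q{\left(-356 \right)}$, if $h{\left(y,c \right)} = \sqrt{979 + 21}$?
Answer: $- \frac{40040}{2187} + 10 \sqrt{10} \approx 13.315$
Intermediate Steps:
$h{\left(y,c \right)} = 10 \sqrt{10}$ ($h{\left(y,c \right)} = \sqrt{1000} = 10 \sqrt{10}$)
$Q{\left(l \right)} = - \frac{40040}{2187}$ ($Q{\left(l \right)} = -14 + 7 \left(- \frac{1346}{2187}\right) = -14 - \frac{9422}{2187} = - \frac{40040}{2187}$)
$h{\left(228,1756 \right)} + Q{\left(-356 \right)} = 10 \sqrt{10} - \frac{40040}{2187} = - \frac{40040}{2187} + 10 \sqrt{10}$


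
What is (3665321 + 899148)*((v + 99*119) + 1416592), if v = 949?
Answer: 6524095960018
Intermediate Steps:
(3665321 + 899148)*((v + 99*119) + 1416592) = (3665321 + 899148)*((949 + 99*119) + 1416592) = 4564469*((949 + 11781) + 1416592) = 4564469*(12730 + 1416592) = 4564469*1429322 = 6524095960018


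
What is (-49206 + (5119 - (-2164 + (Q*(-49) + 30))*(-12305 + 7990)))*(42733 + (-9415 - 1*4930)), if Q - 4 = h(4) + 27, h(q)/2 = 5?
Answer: -508745095216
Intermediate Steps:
h(q) = 10 (h(q) = 2*5 = 10)
Q = 41 (Q = 4 + (10 + 27) = 4 + 37 = 41)
(-49206 + (5119 - (-2164 + (Q*(-49) + 30))*(-12305 + 7990)))*(42733 + (-9415 - 1*4930)) = (-49206 + (5119 - (-2164 + (41*(-49) + 30))*(-12305 + 7990)))*(42733 + (-9415 - 1*4930)) = (-49206 + (5119 - (-2164 + (-2009 + 30))*(-4315)))*(42733 + (-9415 - 4930)) = (-49206 + (5119 - (-2164 - 1979)*(-4315)))*(42733 - 14345) = (-49206 + (5119 - (-4143)*(-4315)))*28388 = (-49206 + (5119 - 1*17877045))*28388 = (-49206 + (5119 - 17877045))*28388 = (-49206 - 17871926)*28388 = -17921132*28388 = -508745095216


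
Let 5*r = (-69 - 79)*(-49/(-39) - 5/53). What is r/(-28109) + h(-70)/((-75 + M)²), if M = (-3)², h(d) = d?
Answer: -3131152579/210907729890 ≈ -0.014846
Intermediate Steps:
M = 9
r = -355496/10335 (r = ((-69 - 79)*(-49/(-39) - 5/53))/5 = (-148*(-49*(-1/39) - 5*1/53))/5 = (-148*(49/39 - 5/53))/5 = (-148*2402/2067)/5 = (⅕)*(-355496/2067) = -355496/10335 ≈ -34.397)
r/(-28109) + h(-70)/((-75 + M)²) = -355496/10335/(-28109) - 70/(-75 + 9)² = -355496/10335*(-1/28109) - 70/((-66)²) = 355496/290506515 - 70/4356 = 355496/290506515 - 70*1/4356 = 355496/290506515 - 35/2178 = -3131152579/210907729890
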